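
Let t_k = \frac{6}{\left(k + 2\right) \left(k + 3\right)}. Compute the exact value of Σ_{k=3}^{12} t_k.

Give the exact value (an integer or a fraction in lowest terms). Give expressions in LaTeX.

Σ = 4/5

t_(k+1)/t_k = (k + 2)/(k + 4).
So A=k + 2 and B=k + 4, with C=1.
Solve (k + 2)·f(k+1) − (k + 3)·f(k) = 1.
Degrees (1,1,0) ⇒ d ≤ 1.
Match coefficients ⇒ f(k) = k/2.
So s_k = (B(k−1)f/C)·t_k = (k*(k + 3)/2)·t_k = 3*k/(k + 2).
Check: Δs_k = 6/(k**2 + 5*k + 6). ✓
Evaluate s at k=13 and k=3: 13/5 and 9/5; difference 4/5.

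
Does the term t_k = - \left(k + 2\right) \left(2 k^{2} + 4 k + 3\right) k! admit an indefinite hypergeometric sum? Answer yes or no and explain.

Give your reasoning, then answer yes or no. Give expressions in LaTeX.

t_(k+1)/t_k = (k + 1)*(k + 3)*(4*k + 2*(k + 1)**2 + 7)/((k + 2)*(2*k**2 + 4*k + 3)).
Gosper form: A/B · C(k+1)/C(k) with A=k + 1, B=1, C=k**3 + 4*k**2 + 11*k/2 + 3.
Solve (k + 1)·f(k+1) − (1)·f(k) = k**3 + 4*k**2 + 11*k/2 + 3.
Degrees (1,0,3) ⇒ d ≤ 2.
Solve for f: f(k) = (2*k**2 + 4*k + 1)/2 (degree 2 ≤ 2).
Get s_k = R·t_k = -(2*k**2 + 4*k + 1)*factorial(k) with R(k) = B(k−1)f(k)/C(k) = (2*k**2 + 4*k + 1)/((k + 2)*(2*k**2 + 4*k + 3)).
Check: Δs_k = -(k + 2)*(2*k**2 + 4*k + 3)*factorial(k). ✓

Yes. s_k = - \left(2 k^{2} + 4 k + 1\right) k!.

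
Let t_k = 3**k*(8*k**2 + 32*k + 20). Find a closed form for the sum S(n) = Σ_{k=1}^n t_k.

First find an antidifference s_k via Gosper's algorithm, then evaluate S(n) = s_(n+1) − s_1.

Ratio r(k) = 3*(2*k**2 + 12*k + 15)/(2*k**2 + 8*k + 5).
So A=3 and B=1, with C=k**2 + 4*k + 5/2.
f must satisfy (3)·f(k+1) − (1)·f(k) = k**2 + 4*k + 5/2.
d = 2 from the (0,0,2) case.
Solve for f: f(k) = (2*k**2 + 2*k - 1)/4 (degree 2 ≤ 2).
Then R = B(k−1)f/C = (2*k**2 + 2*k - 1)/(2*(2*k**2 + 8*k + 5)), so s_k = R(k)·t_k = 3**k*(4*k**2 + 4*k - 2).
Δs = 3**k*(8*k**2 + 32*k + 20), as required.
Telescope: S(n) = s_(n+1) − s_(1) = 3**(n + 1)*(4*n**2 + 12*n + 6) − (18) = 12*3**n*n**2 + 36*3**n*n + 18*3**n - 18.

S(n) = 12*3**n*n**2 + 36*3**n*n + 18*3**n - 18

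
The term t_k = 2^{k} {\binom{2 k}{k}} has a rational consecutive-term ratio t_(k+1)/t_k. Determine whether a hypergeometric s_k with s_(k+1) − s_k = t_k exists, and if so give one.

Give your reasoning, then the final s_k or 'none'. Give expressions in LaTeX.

Step 1: r(k) = 4*(2*k + 1)/(k + 1).
Factor: A=8*k + 4; B=k + 1; C=1.
Solve (8*k + 4)·f(k+1) − (k)·f(k) = 1.
Bound: deg f ≤ -1.
d = -1 < 0 ⇒ no nonzero polynomial f; not summable.

none — t_k is not Gosper-summable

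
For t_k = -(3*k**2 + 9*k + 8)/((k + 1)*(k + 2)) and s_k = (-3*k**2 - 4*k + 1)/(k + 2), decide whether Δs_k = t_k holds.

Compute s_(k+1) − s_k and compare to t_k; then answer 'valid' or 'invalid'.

Invalid: residual (5*k + 9)/(k**3 + 6*k**2 + 11*k + 6) ≠ 0.

s_(k+1) = (-3*k**2 - 10*k - 6)/(k + 3)
s_(k+1) − s_k = 3*(-k**2 - 5*k - 5)/(k**2 + 5*k + 6)
(s_(k+1) − s_k) − t_k = (5*k + 9)/(k**3 + 6*k**2 + 11*k + 6)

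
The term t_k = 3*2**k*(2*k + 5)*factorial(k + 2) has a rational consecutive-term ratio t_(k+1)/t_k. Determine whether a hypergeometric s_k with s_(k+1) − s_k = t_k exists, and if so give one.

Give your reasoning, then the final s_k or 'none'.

s_k = 3*2**k*factorial(k + 2)

r(k) = 2*(k + 3)*(2*k + 7)/(2*k + 5) after simplifying.
A = 2*k + 6, B = 1, C = k + 5/2.
Set up (2*k + 6)·f(k+1) − (1)·f(k) − (k + 5/2) = 0.
Bound: deg f ≤ 0.
Solve for f: f(k) = 1/2 (degree 0 ≤ 0).
R(k) = B(k−1)·f(k)/C(k) = 1/(2*k + 5); s_k = R·t_k = 3*2**k*factorial(k + 2).
Verify: 3*2**k*(2*k + 5)*factorial(k + 2) matches t_k.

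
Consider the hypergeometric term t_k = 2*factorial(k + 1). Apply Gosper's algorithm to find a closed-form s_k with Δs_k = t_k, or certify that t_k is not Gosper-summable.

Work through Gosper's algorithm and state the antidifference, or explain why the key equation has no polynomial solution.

Ratio r(k) = k + 2.
Factor: A=k + 2; B=1; C=1.
f must satisfy (k + 2)·f(k+1) − (1)·f(k) = 1.
d = -1 from the (1,0,0) case.
Negative degree bound (-1): no f exists, t_k not Gosper-summable.

none (Gosper's algorithm certifies no s_k)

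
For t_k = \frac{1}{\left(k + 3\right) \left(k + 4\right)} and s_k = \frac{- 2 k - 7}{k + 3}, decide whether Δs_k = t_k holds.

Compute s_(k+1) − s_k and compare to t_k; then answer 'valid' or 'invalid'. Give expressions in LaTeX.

Valid — Δs_k = t_k.

s_(k+1) = (-2*k - 9)/(k + 4)
s_(k+1) − s_k = 1/(k**2 + 7*k + 12)
(s_(k+1) − s_k) − t_k = 0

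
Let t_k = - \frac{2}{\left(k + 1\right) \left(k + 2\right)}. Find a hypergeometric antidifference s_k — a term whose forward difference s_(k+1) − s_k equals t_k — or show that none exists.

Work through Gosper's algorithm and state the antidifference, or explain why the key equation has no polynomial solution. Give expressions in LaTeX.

s_k = - \frac{2 k}{k + 1}

Compute t_(k+1)/t_k: get (k + 1)/(k + 3).
Normal form (A,B,C) = (k + 1, k + 3, 1).
Key eq: (k + 1)·f(k+1) = (k + 2)·f(k) + (1).
d = 1 from the (1,1,0) case.
Solving with deg f ≤ 1: f(k) = k.
So s_k = (B(k−1)f/C)·t_k = (k*(k + 2))·t_k = -2*k/(k + 1).
s_(k+1) − s_k = -2/(k**2 + 3*k + 2) = t_k.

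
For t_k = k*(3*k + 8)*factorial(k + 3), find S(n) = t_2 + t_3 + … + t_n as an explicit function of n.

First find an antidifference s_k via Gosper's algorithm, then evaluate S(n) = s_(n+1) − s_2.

S(n) = 3*n*factorial(n + 4) - factorial(n + 4) - 240

The ratio is (k + 1)*(k + 4)*(3*k + 11)/(k*(3*k + 8)).
A = k + 4, B = 1, C = k**2 + 8*k/3.
Need (k + 4)·f(k+1) − (1)·f(k) = k**2 + 8*k/3.
d = 1 from the (1,0,2) case.
Coefficient equations give f(k) = (3*k - 4)/3.
R(k) = B(k−1)·f(k)/C(k) = (3*k - 4)/(k*(3*k + 8)); s_k = R·t_k = (3*k - 4)*factorial(k + 3).
Verify: k*(3*k + 8)*factorial(k + 3) matches t_k.
s_(n+1) = (3*n - 1)*factorial(n + 4) and s_(2) = 240, so S(n) = 3*n*factorial(n + 4) - factorial(n + 4) - 240.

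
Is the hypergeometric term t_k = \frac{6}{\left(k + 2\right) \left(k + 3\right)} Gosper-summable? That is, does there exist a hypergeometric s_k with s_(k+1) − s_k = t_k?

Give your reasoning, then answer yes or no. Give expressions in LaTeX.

Yes. s_k = \frac{3 k}{k + 2}.

Compute t_(k+1)/t_k: get (k + 2)/(k + 4).
So A=k + 2 and B=k + 4, with C=1.
Set up (k + 2)·f(k+1) − (k + 3)·f(k) − (1) = 0.
Bound: deg f ≤ 1.
Solving with deg f ≤ 1: f(k) = k/2.
R(k) = B(k−1)·f(k)/C(k) = k*(k + 3)/2; s_k = R·t_k = 3*k/(k + 2).
Δs = 6/(k**2 + 5*k + 6), as required.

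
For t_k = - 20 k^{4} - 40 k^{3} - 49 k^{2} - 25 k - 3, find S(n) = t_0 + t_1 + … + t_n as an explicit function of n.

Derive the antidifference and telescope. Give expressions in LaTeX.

S(n) = - 4 n^{5} - 20 n^{4} - 43 n^{3} - 47 n^{2} - 23 n - 3

r(k) = (20*k**4 + 120*k**3 + 289*k**2 + 323*k + 137)/(20*k**4 + 40*k**3 + 49*k**2 + 25*k + 3) after simplifying.
Normal form (A,B,C) = (1, 1, k**4 + 2*k**3 + 49*k**2/20 + 5*k/4 + 3/20).
Set up (1)·f(k+1) − (1)·f(k) − (k**4 + 2*k**3 + 49*k**2/20 + 5*k/4 + 3/20) = 0.
d = 5 from the (0,0,4) case.
Solve for f: f(k) = k*(2*k + 1)*(2*k**3 - k**2 + 2*k - 2)/20 (degree 5 ≤ 5).
Then R = B(k−1)f/C = k*(2*k + 1)*(2*k**3 - k**2 + 2*k - 2)/(20*k**4 + 40*k**3 + 49*k**2 + 25*k + 3), so s_k = R(k)·t_k = k*(-4*k**4 - 3*k**2 + 2*k + 2).
Δs = -20*k**4 - 40*k**3 - 49*k**2 - 25*k - 3, as required.
Σ_(k=0)^n t_k = s_(n+1) − s_(0) = (-4*n**5 - 20*n**4 - 43*n**3 - 47*n**2 - 23*n - 3) − (0), i.e. -4*n**5 - 20*n**4 - 43*n**3 - 47*n**2 - 23*n - 3.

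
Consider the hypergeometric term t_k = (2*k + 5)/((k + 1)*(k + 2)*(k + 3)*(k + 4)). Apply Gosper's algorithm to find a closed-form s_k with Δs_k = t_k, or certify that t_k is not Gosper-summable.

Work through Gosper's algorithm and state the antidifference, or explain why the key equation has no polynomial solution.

s_k = k*(k + 4)/(3*(k**2 + 4*k + 3))

Ratio r(k) = (k + 1)*(2*k + 7)/((k + 5)*(2*k + 5)).
Gosper form: A/B · C(k+1)/C(k) with A=k + 1, B=k + 5, C=k + 5/2.
Key eq: (k + 1)·f(k+1) = (k + 4)·f(k) + (k + 5/2).
d = 3 from the (1,1,1) case.
Solve for f: f(k) = k*(k + 2)*(k + 4)/6 (degree 3 ≤ 3).
Get s_k = R·t_k = k*(k + 4)/(3*(k**2 + 4*k + 3)) with R(k) = B(k−1)f(k)/C(k) = k*(k + 2)*(k + 4)**2/(3*(2*k + 5)).
Δs = (2*k + 5)/(k**4 + 10*k**3 + 35*k**2 + 50*k + 24), as required.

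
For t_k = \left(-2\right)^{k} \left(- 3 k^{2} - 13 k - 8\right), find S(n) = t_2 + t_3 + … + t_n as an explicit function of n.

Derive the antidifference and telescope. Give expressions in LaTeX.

Step 1: r(k) = 2*(-3*k**2 - 19*k - 24)/(3*k**2 + 13*k + 8).
Take A(k)=-2, B(k)=1, C(k)=k**2 + 13*k/3 + 8/3.
Need (-2)·f(k+1) − (1)·f(k) = k**2 + 13*k/3 + 8/3.
d = 2 from the (0,0,2) case.
Solve for f: f(k) = -k*(k + 3)/3 (degree 2 ≤ 2).
R(k) = B(k−1)·f(k)/C(k) = -k*(k + 3)/(3*k**2 + 13*k + 8); s_k = R·t_k = (-2)**k*k*(k + 3).
Check: Δs_k = (-2)**k*(-3*k**2 - 13*k - 8). ✓
s_(n+1) = (-2)**(n + 1)*(n**2 + 5*n + 4) and s_(2) = 40, so S(n) = -2*(-2)**n*n**2 - 10*(-2)**n*n - 8*(-2)**n - 40.

S(n) = - 2 \left(-2\right)^{n} n^{2} - 10 \left(-2\right)^{n} n - 8 \left(-2\right)^{n} - 40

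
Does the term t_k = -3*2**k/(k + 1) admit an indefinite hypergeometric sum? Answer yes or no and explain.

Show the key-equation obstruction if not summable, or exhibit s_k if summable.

Step 1: r(k) = 2*(k + 1)/(k + 2).
So A=2*k + 2 and B=k + 2, with C=1.
f must satisfy (2*k + 2)·f(k+1) − (k + 1)·f(k) = 1.
From deg A=1, deg B=1, deg C=0: d=-1.
deg f ≤ -1 is impossible — no certificate.

No — negative degree bound, so no certificate f.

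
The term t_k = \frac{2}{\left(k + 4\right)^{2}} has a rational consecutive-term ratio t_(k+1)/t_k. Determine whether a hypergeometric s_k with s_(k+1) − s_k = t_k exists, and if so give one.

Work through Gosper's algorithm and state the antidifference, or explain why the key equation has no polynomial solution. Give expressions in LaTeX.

t_(k+1)/t_k = (k + 4)**2/(k + 5)**2.
Take A(k)=k**2 + 8*k + 16, B(k)=k**2 + 10*k + 25, C(k)=1.
Set up (k**2 + 8*k + 16)·f(k+1) − (k**2 + 8*k + 16)·f(k) − (1) = 0.
Bound: deg f ≤ 0.
Put f(k) = c0: A·f(k+1) − B(k−1)·f(k) − C = -1; need -1 = 0 — inconsistent ⇒ no f, not summable.

none — t_k is not Gosper-summable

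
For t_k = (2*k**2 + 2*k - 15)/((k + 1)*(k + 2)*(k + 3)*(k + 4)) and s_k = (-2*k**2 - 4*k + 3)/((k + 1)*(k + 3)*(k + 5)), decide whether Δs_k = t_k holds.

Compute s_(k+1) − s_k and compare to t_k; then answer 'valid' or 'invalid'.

s_(k+1) = (-4*k - 2*(k + 1)**2 - 1)/((k + 2)*(k + 4)*(k + 6))
s_(k+1) − s_k = (2*k**4 + 12*k**3 - 5*k**2 - 129*k - 189)/(k**6 + 21*k**5 + 175*k**4 + 735*k**3 + 1624*k**2 + 1764*k + 720)
(s_(k+1) − s_k) − t_k = 3*(-4*k**3 - 24*k**2 - 8*k + 87)/(k**6 + 21*k**5 + 175*k**4 + 735*k**3 + 1624*k**2 + 1764*k + 720)

Invalid: residual 3*(-4*k**3 - 24*k**2 - 8*k + 87)/(k**6 + 21*k**5 + 175*k**4 + 735*k**3 + 1624*k**2 + 1764*k + 720) ≠ 0.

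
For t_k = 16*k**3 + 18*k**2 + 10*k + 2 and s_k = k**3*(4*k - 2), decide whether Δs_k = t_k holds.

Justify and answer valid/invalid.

s_(k+1) = (k + 1)**3*(4*k + 2)
s_(k+1) − s_k = 16*k**3 + 18*k**2 + 10*k + 2
(s_(k+1) − s_k) − t_k = 0

Valid: the claim telescopes to t_k.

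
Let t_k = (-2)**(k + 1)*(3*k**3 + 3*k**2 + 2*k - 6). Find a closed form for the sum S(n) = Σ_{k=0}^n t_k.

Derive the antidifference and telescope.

S(n) = -4*(-2)**n*n**3 - 8*(-2)**n*n**2 - 4*(-2)**n*n + 8*(-2)**n + 4

Compute t_(k+1)/t_k: get 2*(-3*k**3 - 12*k**2 - 17*k - 2)/(3*k**3 + 3*k**2 + 2*k - 6).
A = -2, B = 1, C = k**3 + k**2 + 2*k/3 - 2.
Key eq: (-2)·f(k+1) = (1)·f(k) + (k**3 + k**2 + 2*k/3 - 2).
Bound: deg f ≤ 3.
A polynomial solution: f(k) = -(k**3 - k**2 - 2)/3.
Then R = B(k−1)f/C = -(k**3 - k**2 - 2)/(3*k**3 + 3*k**2 + 2*k - 6), so s_k = R(k)·t_k = (-2)**(k + 1)*(-k**3 + k**2 + 2).
s_(k+1) − s_k = (-2)**(k + 1)*(3*k**3 + 3*k**2 + 2*k - 6) = t_k.
Evaluate: s_(n+1) = (-2)**(n + 2)*(-n**3 - 2*n**2 - n + 2); subtract s_(0) = -4 ⇒ S(n) = -4*(-2)**n*n**3 - 8*(-2)**n*n**2 - 4*(-2)**n*n + 8*(-2)**n + 4.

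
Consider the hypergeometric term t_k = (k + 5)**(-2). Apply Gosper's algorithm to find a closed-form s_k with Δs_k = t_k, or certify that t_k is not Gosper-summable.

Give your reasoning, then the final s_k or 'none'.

t_(k+1)/t_k = (k + 5)**2/(k + 6)**2.
Take A(k)=k**2 + 10*k + 25, B(k)=k**2 + 12*k + 36, C(k)=1.
Need (k**2 + 10*k + 25)·f(k+1) − (k**2 + 10*k + 25)·f(k) = 1.
From deg A=2, deg B=2, deg C=0: d=0.
Write f(k) = c0. Then LHS − RHS = -1, requiring -1 = 0: contradictory. No certificate.

none (Gosper's algorithm certifies no s_k)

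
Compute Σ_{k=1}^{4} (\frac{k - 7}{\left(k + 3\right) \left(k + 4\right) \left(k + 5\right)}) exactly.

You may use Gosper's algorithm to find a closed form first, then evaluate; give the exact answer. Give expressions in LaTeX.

Ratio r(k) = (k - 6)*(k + 3)/((k - 7)*(k + 6)).
So A=k + 3 and B=k + 6, with C=k - 7.
Key eq: (k + 3)·f(k+1) = (k + 5)·f(k) + (k - 7).
d = 2 from the (1,1,1) case.
Solve for f: f(k) = -k*(k + 13)/6 (degree 2 ≤ 2).
So s_k = (B(k−1)f/C)·t_k = (-k*(k + 5)*(k + 13)/(6*(k - 7)))·t_k = k*(-k - 13)/(6*(k + 3)*(k + 4)).
s_(k+1) − s_k = (k - 7)/(k**3 + 12*k**2 + 47*k + 60) = t_k.
Σ_(k=1)^(4) t_k = s_(5) − s_(1) = -5/24 − (-7/60) = -11/120.

Σ = -11/120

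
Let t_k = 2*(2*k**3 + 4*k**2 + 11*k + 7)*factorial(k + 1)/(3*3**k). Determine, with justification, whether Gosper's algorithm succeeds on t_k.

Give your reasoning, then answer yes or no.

Yes. s_k = 2*(2*k**2 + 2*k + 1)*factorial(k + 1)/3**k.

Step 1: r(k) = (2*k**4 + 14*k**3 + 45*k**2 + 74*k + 48)/(3*(2*k**3 + 4*k**2 + 11*k + 7)).
Take A(k)=k/3 + 2/3, B(k)=1, C(k)=k**3 + 2*k**2 + 11*k/2 + 7/2.
Key eq: (k/3 + 2/3)·f(k+1) = (1)·f(k) + (k**3 + 2*k**2 + 11*k/2 + 7/2).
From deg A=1, deg B=0, deg C=3: d=2.
Match coefficients ⇒ f(k) = 3*(2*k**2 + 2*k + 1)/2.
Certificate R = B(k−1)f/C = 3*(2*k**2 + 2*k + 1)/(2*k**3 + 4*k**2 + 11*k + 7) gives s_k = 2*(2*k**2 + 2*k + 1)*factorial(k + 1)/3**k.
Verify: 2*(2*k**3 + 4*k**2 + 11*k + 7)*factorial(k + 1)/(3*3**k) matches t_k.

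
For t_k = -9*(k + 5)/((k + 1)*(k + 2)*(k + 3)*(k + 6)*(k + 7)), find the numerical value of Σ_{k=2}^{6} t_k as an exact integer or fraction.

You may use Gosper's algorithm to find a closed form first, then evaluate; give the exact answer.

Σ = -35/1248

Step 1: r(k) = (k + 1)*(k + 6)**2/((k + 4)*(k + 5)*(k + 8)).
Take A(k)=k + 1, B(k)=k + 8, C(k)=k**3 + 14*k**2 + 65*k + 100.
f must satisfy (k + 1)·f(k+1) − (k + 7)·f(k) = k**3 + 14*k**2 + 65*k + 100.
Bound: deg f ≤ 6.
A polynomial solution: f(k) = k*(k + 3)*(k + 4)**2*(k + 5)**2/36.
Get s_k = R·t_k = k*(-k**2 - 9*k - 20)/(4*(k**3 + 9*k**2 + 20*k + 12)) with R(k) = B(k−1)f(k)/C(k) = k*(k + 3)*(k + 4)*(k + 7)/36.
Δs = 9*(-k - 5)/(k**5 + 19*k**4 + 131*k**3 + 401*k**2 + 540*k + 252), as required.
Σ_(k=2)^(6) t_k = s_(7) − s_(2) = -77/312 − (-7/32) = -35/1248.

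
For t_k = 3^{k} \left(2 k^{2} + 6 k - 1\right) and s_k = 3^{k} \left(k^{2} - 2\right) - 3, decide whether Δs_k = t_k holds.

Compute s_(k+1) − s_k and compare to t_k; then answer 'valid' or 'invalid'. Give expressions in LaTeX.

s_(k+1) = 3*3**k*((k + 1)**2 - 2) - 3
s_(k+1) − s_k = 3**k*(2*k**2 + 6*k - 1)
(s_(k+1) − s_k) − t_k = 0

valid (s_(k+1) − s_k reduces to t_k)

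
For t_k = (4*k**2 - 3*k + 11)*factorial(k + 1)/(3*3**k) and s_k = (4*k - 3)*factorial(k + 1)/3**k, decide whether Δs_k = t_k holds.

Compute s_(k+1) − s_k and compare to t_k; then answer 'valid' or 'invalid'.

s_(k+1) = (4*k + 1)*factorial(k + 2)/(3*3**k)
s_(k+1) − s_k = (4*k**2 - 3*k + 11)*factorial(k + 1)/(3*3**k)
(s_(k+1) − s_k) − t_k = 0

valid; difference matches t_k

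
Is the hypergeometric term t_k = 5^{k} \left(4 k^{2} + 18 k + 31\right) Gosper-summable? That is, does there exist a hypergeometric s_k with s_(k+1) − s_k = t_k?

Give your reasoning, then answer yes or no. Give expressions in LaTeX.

Yes. s_k = 5^{k} \left(k^{2} + 2 k + 4\right).

Compute t_(k+1)/t_k: get 5*(4*k**2 + 26*k + 53)/(4*k**2 + 18*k + 31).
Normal form (A,B,C) = (5, 1, k**2 + 9*k/2 + 31/4).
f must satisfy (5)·f(k+1) − (1)·f(k) = k**2 + 9*k/2 + 31/4.
Bound: deg f ≤ 2.
Coefficient equations give f(k) = (k**2 + 2*k + 4)/4.
Get s_k = R·t_k = 5**k*(k**2 + 2*k + 4) with R(k) = B(k−1)f(k)/C(k) = (k**2 + 2*k + 4)/(4*k**2 + 18*k + 31).
s_(k+1) − s_k = 5**k*(4*k**2 + 18*k + 31) = t_k.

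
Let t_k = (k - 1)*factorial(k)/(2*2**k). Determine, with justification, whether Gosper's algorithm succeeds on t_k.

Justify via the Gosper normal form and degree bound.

Yes. s_k = factorial(k)/2**k.

r(k) = k*(k + 1)/(2*(k - 1)) after simplifying.
Normal form (A,B,C) = (k/2 + 1/2, 1, k - 1).
Need (k/2 + 1/2)·f(k+1) − (1)·f(k) = k - 1.
d = 0 from the (1,0,1) case.
Coefficient equations give f(k) = 2.
So s_k = (B(k−1)f/C)·t_k = (2/(k - 1))·t_k = factorial(k)/2**k.
Check: Δs_k = (k - 1)*factorial(k)/(2*2**k). ✓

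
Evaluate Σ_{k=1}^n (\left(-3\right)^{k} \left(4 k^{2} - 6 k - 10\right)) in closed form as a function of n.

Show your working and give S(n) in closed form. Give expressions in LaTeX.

S(n) = 3 \left(-3\right)^{n} n^{2} - 3 \left(-3\right)^{n} n - 9 \left(-3\right)^{n} + 9

Compute t_(k+1)/t_k: get 3*(-2*k**2 - k + 6)/(2*k**2 - 3*k - 5).
A = -3, B = 1, C = k**2 - 3*k/2 - 5/2.
Key eq: (-3)·f(k+1) = (1)·f(k) + (k**2 - 3*k/2 - 5/2).
Degrees (0,0,2) ⇒ d ≤ 2.
Solving with deg f ≤ 2: f(k) = -(k**2 - 3*k - 1)/4.
Then R = B(k−1)f/C = -(k**2 - 3*k - 1)/(2*(k + 1)*(2*k - 5)), so s_k = R(k)·t_k = (-3)**k*(-k**2 + 3*k + 1).
Δs = (-3)**k*(4*k**2 - 6*k - 10), as required.
Evaluate: s_(n+1) = (-3)**(n + 1)*(-n**2 + n + 3); subtract s_(1) = -9 ⇒ S(n) = 3*(-3)**n*n**2 - 3*(-3)**n*n - 9*(-3)**n + 9.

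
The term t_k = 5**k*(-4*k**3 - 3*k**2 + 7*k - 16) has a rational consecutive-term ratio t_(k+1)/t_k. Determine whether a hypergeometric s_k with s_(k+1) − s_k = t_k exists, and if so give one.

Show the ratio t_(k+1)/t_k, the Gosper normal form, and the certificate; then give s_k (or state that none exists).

s_k = 5**k*(-k**3 + 3*k**2 - 2*k - 4)

Ratio r(k) = 5*(4*k**3 + 15*k**2 + 11*k + 16)/(4*k**3 + 3*k**2 - 7*k + 16).
Factor: A=5; B=1; C=k**3 + 3*k**2/4 - 7*k/4 + 4.
Set up (5)·f(k+1) − (1)·f(k) − (k**3 + 3*k**2/4 - 7*k/4 + 4) = 0.
From deg A=0, deg B=0, deg C=3: d=3.
Solve for f: f(k) = (k**3 - 3*k**2 + 2*k + 4)/4 (degree 3 ≤ 3).
R(k) = B(k−1)·f(k)/C(k) = (k**3 - 3*k**2 + 2*k + 4)/(4*k**3 + 3*k**2 - 7*k + 16); s_k = R·t_k = 5**k*(-k**3 + 3*k**2 - 2*k - 4).
s_(k+1) − s_k = 5**k*(-4*k**3 - 3*k**2 + 7*k - 16) = t_k.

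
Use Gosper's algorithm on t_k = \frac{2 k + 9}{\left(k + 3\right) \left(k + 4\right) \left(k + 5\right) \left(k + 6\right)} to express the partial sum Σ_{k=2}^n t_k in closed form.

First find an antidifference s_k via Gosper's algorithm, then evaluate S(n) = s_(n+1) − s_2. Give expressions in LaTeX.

Compute t_(k+1)/t_k: get (k + 3)*(2*k + 11)/((k + 7)*(2*k + 9)).
Take A(k)=k + 3, B(k)=k + 7, C(k)=k + 9/2.
Set up (k + 3)·f(k+1) − (k + 6)·f(k) − (k + 9/2) = 0.
deg f ≤ 3 (via 1,1,1).
Solve for f: f(k) = k*(k + 4)*(k + 8)/30 (degree 3 ≤ 3).
Certificate R = B(k−1)f/C = k*(k + 4)*(k + 6)*(k + 8)/(15*(2*k + 9)) gives s_k = k*(k + 8)/(15*(k**2 + 8*k + 15)).
Check: Δs_k = (2*k + 9)/(k**4 + 18*k**3 + 119*k**2 + 342*k + 360). ✓
Evaluate: s_(n+1) = (n**2 + 10*n + 9)/(15*(n**2 + 10*n + 24)); subtract s_(2) = 4/105 ⇒ S(n) = (n**2 + 10*n - 11)/(35*(n**2 + 10*n + 24)).

S(n) = \frac{n^{2} + 10 n - 11}{35 \left(n^{2} + 10 n + 24\right)}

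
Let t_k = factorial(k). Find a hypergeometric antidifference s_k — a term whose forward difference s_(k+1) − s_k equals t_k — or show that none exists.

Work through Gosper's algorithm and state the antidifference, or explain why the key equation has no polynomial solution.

Step 1: r(k) = k + 1.
Factor: A=k + 1; B=1; C=1.
Solve (k + 1)·f(k+1) − (1)·f(k) = 1.
Bound: deg f ≤ -1.
d = -1 < 0 ⇒ no nonzero polynomial f; not summable.

not Gosper-summable; s_k does not exist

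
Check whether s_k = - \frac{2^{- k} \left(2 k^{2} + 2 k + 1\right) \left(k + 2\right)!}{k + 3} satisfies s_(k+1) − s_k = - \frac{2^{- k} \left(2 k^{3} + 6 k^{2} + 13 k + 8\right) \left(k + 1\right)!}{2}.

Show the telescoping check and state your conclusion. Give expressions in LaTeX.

Invalid: residual \frac{2^{- k} \left(2 k^{4} + 12 k^{3} + 27 k^{2} + 43 k + 22\right) \left(k + 1\right)!}{2 \left(k + 3\right) \left(k + 4\right)} ≠ 0.

s_(k+1) = -(2*k**2 + 6*k + 5)*factorial(k + 3)/(2*2**k*(k + 4))
s_(k+1) − s_k = -(2*k**4 + 14*k**3 + 39*k**2 + 66*k + 37)*factorial(k + 2)/(2*2**k*(k + 3)*(k + 4))
(s_(k+1) − s_k) − t_k = (2*k**4 + 12*k**3 + 27*k**2 + 43*k + 22)*factorial(k + 1)/(2*2**k*(k + 3)*(k + 4))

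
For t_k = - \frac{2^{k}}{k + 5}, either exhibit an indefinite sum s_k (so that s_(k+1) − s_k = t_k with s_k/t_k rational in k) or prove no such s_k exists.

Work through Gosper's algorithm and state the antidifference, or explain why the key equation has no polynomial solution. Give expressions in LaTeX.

r(k) = 2*(k + 5)/(k + 6) after simplifying.
Take A(k)=2*k + 10, B(k)=k + 6, C(k)=1.
Solve (2*k + 10)·f(k+1) − (k + 5)·f(k) = 1.
Bound: deg f ≤ -1.
deg f ≤ -1 is impossible — no certificate.

no hypergeometric antidifference exists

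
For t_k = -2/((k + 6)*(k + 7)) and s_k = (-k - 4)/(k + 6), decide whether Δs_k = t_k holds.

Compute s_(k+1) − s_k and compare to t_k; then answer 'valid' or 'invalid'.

s_(k+1) = (-k - 5)/(k + 7)
s_(k+1) − s_k = -2/(k**2 + 13*k + 42)
(s_(k+1) − s_k) − t_k = 0

Valid: the claim telescopes to t_k.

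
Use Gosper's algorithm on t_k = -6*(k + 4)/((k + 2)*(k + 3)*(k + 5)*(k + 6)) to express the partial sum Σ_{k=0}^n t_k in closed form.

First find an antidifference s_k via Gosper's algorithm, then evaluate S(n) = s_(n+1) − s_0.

r(k) = (k + 2)*(k + 5)**2/((k + 4)**2*(k + 7)) after simplifying.
A = k + 2, B = k + 7, C = k**2 + 8*k + 16.
f must satisfy (k + 2)·f(k+1) − (k + 6)·f(k) = k**2 + 8*k + 16.
deg f ≤ 4 (via 1,1,2).
Coefficient equations give f(k) = k*(k + 3)*(k + 4)*(k + 7)/20.
Get s_k = R·t_k = 3*k*(-k - 7)/(10*(k**2 + 7*k + 10)) with R(k) = B(k−1)f(k)/C(k) = k*(k + 3)*(k + 6)*(k + 7)/(20*(k + 4)).
s_(k+1) − s_k = 6*(-k - 4)/(k**4 + 16*k**3 + 91*k**2 + 216*k + 180) = t_k.
Telescope: S(n) = s_(n+1) − s_(0) = 3*(-n**2 - 9*n - 8)/(10*(n**2 + 9*n + 18)) − (0) = 3*(-n**2 - 9*n - 8)/(10*(n**2 + 9*n + 18)).

S(n) = 3*(-n**2 - 9*n - 8)/(10*(n**2 + 9*n + 18))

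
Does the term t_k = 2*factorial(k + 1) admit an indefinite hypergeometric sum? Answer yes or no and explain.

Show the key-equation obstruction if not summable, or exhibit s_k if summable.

No — key equation has no polynomial f.

Ratio r(k) = k + 2.
Normal form (A,B,C) = (k + 2, 1, 1).
Need (k + 2)·f(k+1) − (1)·f(k) = 1.
d = -1 from the (1,0,0) case.
Negative degree bound (-1): no f exists, t_k not Gosper-summable.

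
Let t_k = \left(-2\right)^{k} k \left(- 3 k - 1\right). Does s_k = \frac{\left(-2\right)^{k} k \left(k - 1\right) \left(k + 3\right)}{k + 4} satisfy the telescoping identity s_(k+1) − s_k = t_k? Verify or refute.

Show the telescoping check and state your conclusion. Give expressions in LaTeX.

s_(k+1) = (-2)**(k + 1)*k*(k + 1)*(k + 4)/(k + 5)
s_(k+1) − s_k = (-2)**k*k*(-3*k**3 - 25*k**2 - 55*k - 17)/(k**2 + 9*k + 20)
(s_(k+1) − s_k) − t_k = (-2)**k*k*(3*k**2 + 14*k + 3)/(k**2 + 9*k + 20)

Invalid: residual \frac{\left(-2\right)^{k} k \left(3 k^{2} + 14 k + 3\right)}{k^{2} + 9 k + 20} ≠ 0.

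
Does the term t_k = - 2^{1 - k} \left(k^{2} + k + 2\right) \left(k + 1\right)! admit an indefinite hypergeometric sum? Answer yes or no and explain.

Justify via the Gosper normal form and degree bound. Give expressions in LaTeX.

Yes. s_k = - 2^{2 - k} k \left(k + 1\right)!.

r(k) = (k + 2)*(k + (k + 1)**2 + 3)/(2*(k**2 + k + 2)) after simplifying.
A = k/2 + 1, B = 1, C = k**2 + k + 2.
Set up (k/2 + 1)·f(k+1) − (1)·f(k) − (k**2 + k + 2) = 0.
Degrees (1,0,2) ⇒ d ≤ 1.
Solve for f: f(k) = 2*k (degree 1 ≤ 1).
Certificate R = B(k−1)f/C = 2*k/(k**2 + k + 2) gives s_k = -2**(2 - k)*k*factorial(k + 1).
Verify: -2**(1 - k)*(k**2 + k + 2)*factorial(k + 1) matches t_k.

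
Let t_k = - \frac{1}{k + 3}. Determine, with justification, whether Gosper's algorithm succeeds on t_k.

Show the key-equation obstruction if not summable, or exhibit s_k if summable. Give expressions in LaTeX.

No. Not Gosper-summable.

Compute t_(k+1)/t_k: get (k + 3)/(k + 4).
Normal form (A,B,C) = (k + 3, k + 4, 1).
Solve (k + 3)·f(k+1) − (k + 3)·f(k) = 1.
d = 0 from the (1,1,0) case.
Write f(k) = c0. Then LHS − RHS = -1, requiring -1 = 0: contradictory. No certificate.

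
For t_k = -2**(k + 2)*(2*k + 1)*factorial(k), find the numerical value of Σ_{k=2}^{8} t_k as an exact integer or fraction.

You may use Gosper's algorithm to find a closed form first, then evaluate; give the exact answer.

r(k) = 2*(k + 1)*(2*k + 3)/(2*k + 1) after simplifying.
Gosper form: A/B · C(k+1)/C(k) with A=2*k + 2, B=1, C=k + 1/2.
Solve (2*k + 2)·f(k+1) − (1)·f(k) = k + 1/2.
d = 0 from the (1,0,1) case.
Match coefficients ⇒ f(k) = 1/2.
So s_k = (B(k−1)f/C)·t_k = (1/(2*k + 1))·t_k = -2**(k + 2)*factorial(k).
Δs = -2**(k + 2)*(2*k + 1)*factorial(k), as required.
Σ_(k=2)^(8) t_k = s_(9) − s_(2) = -743178240 − (-32) = -743178208.

Σ = -743178208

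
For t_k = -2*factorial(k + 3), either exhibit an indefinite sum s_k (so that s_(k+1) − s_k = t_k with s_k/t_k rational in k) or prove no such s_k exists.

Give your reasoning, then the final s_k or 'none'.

The ratio is k + 4.
Factor: A=k + 4; B=1; C=1.
Set up (k + 4)·f(k+1) − (1)·f(k) − (1) = 0.
Bound: deg f ≤ -1.
deg f ≤ -1 is impossible — no certificate.

none (Gosper's algorithm certifies no s_k)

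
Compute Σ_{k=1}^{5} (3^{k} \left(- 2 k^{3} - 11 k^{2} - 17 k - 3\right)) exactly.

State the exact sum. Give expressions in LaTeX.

Ratio r(k) = 3*(2*k**3 + 17*k**2 + 45*k + 33)/(2*k**3 + 11*k**2 + 17*k + 3).
Factor: A=3; B=1; C=k**3 + 11*k**2/2 + 17*k/2 + 3/2.
f must satisfy (3)·f(k+1) − (1)·f(k) = k**3 + 11*k**2/2 + 17*k/2 + 3/2.
Degrees (0,0,3) ⇒ d ≤ 3.
Coefficient equations give f(k) = (k - 1)*(k**2 + 2*k + 3)/2.
So s_k = (B(k−1)f/C)·t_k = ((k - 1)*(k**2 + 2*k + 3)/(2*k**3 + 11*k**2 + 17*k + 3))·t_k = 3**k*(-k**3 - k**2 - k + 3).
Δs = 3**k*(-2*k**3 - 11*k**2 - 17*k - 3), as required.
Telescoping: Σ = s_(6) − s_(1) = -185895 − (0) = -185895.

Σ = -185895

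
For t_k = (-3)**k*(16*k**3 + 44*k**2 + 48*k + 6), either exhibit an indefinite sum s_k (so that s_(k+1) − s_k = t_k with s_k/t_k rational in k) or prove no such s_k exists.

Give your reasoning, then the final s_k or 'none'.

s_k = (-3)**k*(-4*k**3 - 2*k**2 + 3)

t_(k+1)/t_k = 3*(-8*k**3 - 46*k**2 - 92*k - 57)/(8*k**3 + 22*k**2 + 24*k + 3).
Normal form (A,B,C) = (-3, 1, k**3 + 11*k**2/4 + 3*k + 3/8).
Solve (-3)·f(k+1) − (1)·f(k) = k**3 + 11*k**2/4 + 3*k + 3/8.
From deg A=0, deg B=0, deg C=3: d=3.
Coefficient equations give f(k) = -(4*k**3 + 2*k**2 - 3)/16.
Then R = B(k−1)f/C = -(4*k**3 + 2*k**2 - 3)/(2*(8*k**3 + 22*k**2 + 24*k + 3)), so s_k = R(k)·t_k = (-3)**k*(-4*k**3 - 2*k**2 + 3).
s_(k+1) − s_k = (-3)**k*(16*k**3 + 44*k**2 + 48*k + 6) = t_k.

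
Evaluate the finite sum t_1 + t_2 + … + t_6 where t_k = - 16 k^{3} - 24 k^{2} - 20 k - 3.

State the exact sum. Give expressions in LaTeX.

Σ = -9678

Step 1: r(k) = (16*k**3 + 72*k**2 + 116*k + 63)/(16*k**3 + 24*k**2 + 20*k + 3).
Factor: A=1; B=1; C=k**3 + 3*k**2/2 + 5*k/4 + 3/16.
Need (1)·f(k+1) − (1)·f(k) = k**3 + 3*k**2/2 + 5*k/4 + 3/16.
Bound: deg f ≤ 4.
A polynomial solution: f(k) = k*(4*k**3 + 2*k - 3)/16.
Get s_k = R·t_k = k*(-4*k**3 - 2*k + 3) with R(k) = B(k−1)f(k)/C(k) = k*(4*k**3 + 2*k - 3)/(16*k**3 + 24*k**2 + 20*k + 3).
Check: Δs_k = -16*k**3 - 24*k**2 - 20*k - 3. ✓
Evaluate s at k=7 and k=1: -9681 and -3; difference -9678.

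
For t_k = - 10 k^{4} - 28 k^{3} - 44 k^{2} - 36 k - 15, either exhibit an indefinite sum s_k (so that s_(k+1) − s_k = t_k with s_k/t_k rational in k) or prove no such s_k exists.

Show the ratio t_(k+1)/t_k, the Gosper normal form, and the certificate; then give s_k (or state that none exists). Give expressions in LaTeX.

s_k = k \left(- 2 k^{4} - 2 k^{3} - 4 k^{2} - 3 k - 4\right)

t_(k+1)/t_k = (10*k**4 + 68*k**3 + 188*k**2 + 248*k + 133)/(10*k**4 + 28*k**3 + 44*k**2 + 36*k + 15).
Gosper form: A/B · C(k+1)/C(k) with A=1, B=1, C=k**4 + 14*k**3/5 + 22*k**2/5 + 18*k/5 + 3/2.
f must satisfy (1)·f(k+1) − (1)·f(k) = k**4 + 14*k**3/5 + 22*k**2/5 + 18*k/5 + 3/2.
From deg A=0, deg B=0, deg C=4: d=5.
Solve for f: f(k) = k*(2*k**4 + 2*k**3 + 4*k**2 + 3*k + 4)/10 (degree 5 ≤ 5).
So s_k = (B(k−1)f/C)·t_k = (k*(2*k**4 + 2*k**3 + 4*k**2 + 3*k + 4)/(10*k**4 + 28*k**3 + 44*k**2 + 36*k + 15))·t_k = k*(-2*k**4 - 2*k**3 - 4*k**2 - 3*k - 4).
s_(k+1) − s_k = -10*k**4 - 28*k**3 - 44*k**2 - 36*k - 15 = t_k.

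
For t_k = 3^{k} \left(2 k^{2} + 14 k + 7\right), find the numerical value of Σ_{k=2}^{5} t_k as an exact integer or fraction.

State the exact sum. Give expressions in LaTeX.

Σ = 40752

The ratio is 3*(2*k**2 + 18*k + 23)/(2*k**2 + 14*k + 7).
A = 3, B = 1, C = k**2 + 7*k + 7/2.
Key eq: (3)·f(k+1) = (1)·f(k) + (k**2 + 7*k + 7/2).
deg f ≤ 2 (via 0,0,2).
Coefficient equations give f(k) = (k**2 + 4*k - 4)/2.
Get s_k = R·t_k = 3**k*(k**2 + 4*k - 4) with R(k) = B(k−1)f(k)/C(k) = (k**2 + 4*k - 4)/(2*k**2 + 14*k + 7).
s_(k+1) − s_k = 3**k*(2*k**2 + 14*k + 7) = t_k.
Evaluate s at k=6 and k=2: 40824 and 72; difference 40752.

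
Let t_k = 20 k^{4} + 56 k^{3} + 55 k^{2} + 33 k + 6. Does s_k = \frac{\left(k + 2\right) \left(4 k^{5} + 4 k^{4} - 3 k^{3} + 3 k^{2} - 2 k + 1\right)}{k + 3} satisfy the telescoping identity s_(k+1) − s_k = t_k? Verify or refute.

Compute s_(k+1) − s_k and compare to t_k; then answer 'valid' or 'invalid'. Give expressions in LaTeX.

Invalid: residual \frac{- 16 k^{5} - 112 k^{4} - 226 k^{3} - 195 k^{2} - 107 k - 17}{k^{2} + 7 k + 12} ≠ 0.

s_(k+1) = (4*k**6 + 36*k**5 + 125*k**4 + 217*k**3 + 205*k**2 + 100*k + 21)/(k + 4)
s_(k+1) − s_k = (20*k**6 + 180*k**5 + 575*k**4 + 864*k**3 + 702*k**2 + 331*k + 55)/(k**2 + 7*k + 12)
(s_(k+1) − s_k) − t_k = (-16*k**5 - 112*k**4 - 226*k**3 - 195*k**2 - 107*k - 17)/(k**2 + 7*k + 12)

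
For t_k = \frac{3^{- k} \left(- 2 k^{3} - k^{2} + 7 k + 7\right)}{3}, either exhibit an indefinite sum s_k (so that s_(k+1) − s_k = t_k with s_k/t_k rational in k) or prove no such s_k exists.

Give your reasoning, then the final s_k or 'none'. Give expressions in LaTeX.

The ratio is (2*k**3 + 7*k**2 + k - 11)/(3*(2*k**3 + k**2 - 7*k - 7)).
Factor: A=1/3; B=1; C=k**3 + k**2/2 - 7*k/2 - 7/2.
Need (1/3)·f(k+1) − (1)·f(k) = k**3 + k**2/2 - 7*k/2 - 7/2.
Bound: deg f ≤ 3.
A polynomial solution: f(k) = -3*(k**3 + 2*k**2 - 2)/2.
So s_k = (B(k−1)f/C)·t_k = (-3*(k**3 + 2*k**2 - 2)/(2*k**3 + k**2 - 7*k - 7))·t_k = (k**3 + 2*k**2 - 2)/3**k.
Δs = (-2*k**3 - k**2 + 7*k + 7)/(3*3**k), as required.

s_k = 3^{- k} \left(k^{3} + 2 k^{2} - 2\right)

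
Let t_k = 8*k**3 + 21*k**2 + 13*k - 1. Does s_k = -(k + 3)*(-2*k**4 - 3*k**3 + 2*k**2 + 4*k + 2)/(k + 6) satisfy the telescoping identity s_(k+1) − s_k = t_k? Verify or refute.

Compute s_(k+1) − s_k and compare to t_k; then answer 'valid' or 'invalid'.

Invalid: residual 3*(-6*k**4 - 66*k**3 - 141*k**2 - 81*k + 4)/(k**2 + 13*k + 42) ≠ 0.

s_(k+1) = (2*k**5 + 19*k**4 + 63*k**3 + 85*k**2 + 33*k - 12)/(k + 7)
s_(k+1) − s_k = (8*k**5 + 107*k**4 + 424*k**3 + 627*k**2 + 290*k - 30)/(k**2 + 13*k + 42)
(s_(k+1) − s_k) − t_k = 3*(-6*k**4 - 66*k**3 - 141*k**2 - 81*k + 4)/(k**2 + 13*k + 42)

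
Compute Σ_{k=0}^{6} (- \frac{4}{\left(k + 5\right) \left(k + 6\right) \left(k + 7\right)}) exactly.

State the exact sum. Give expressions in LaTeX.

Σ = -7/130

t_(k+1)/t_k = (k + 5)/(k + 8).
Normal form (A,B,C) = (k + 5, k + 8, 1).
Need (k + 5)·f(k+1) − (k + 7)·f(k) = 1.
From deg A=1, deg B=1, deg C=0: d=2.
Solving with deg f ≤ 2: f(k) = k*(k + 11)/60.
Then R = B(k−1)f/C = k*(k + 7)*(k + 11)/60, so s_k = R(k)·t_k = k*(-k - 11)/(15*(k + 5)*(k + 6)).
Δs = -4/(k**3 + 18*k**2 + 107*k + 210), as required.
Evaluate s at k=7 and k=0: -7/130 and 0; difference -7/130.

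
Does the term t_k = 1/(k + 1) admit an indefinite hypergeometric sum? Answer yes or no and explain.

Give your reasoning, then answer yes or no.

No; the coefficient equations for f are inconsistent.

t_(k+1)/t_k = (k + 1)/(k + 2).
Normal form (A,B,C) = (k + 1, k + 2, 1).
f must satisfy (k + 1)·f(k+1) − (k + 1)·f(k) = 1.
Degrees (1,1,0) ⇒ d ≤ 0.
Write f(k) = c0. Then LHS − RHS = -1, requiring -1 = 0: contradictory. No certificate.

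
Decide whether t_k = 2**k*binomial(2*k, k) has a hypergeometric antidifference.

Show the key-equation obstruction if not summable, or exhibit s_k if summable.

t_(k+1)/t_k = 4*(2*k + 1)/(k + 1).
Normal form (A,B,C) = (8*k + 4, k + 1, 1).
Set up (8*k + 4)·f(k+1) − (k)·f(k) − (1) = 0.
Degrees (1,1,0) ⇒ d ≤ -1.
d = -1 < 0 ⇒ no nonzero polynomial f; not summable.

No — t_k has no hypergeometric antidifference.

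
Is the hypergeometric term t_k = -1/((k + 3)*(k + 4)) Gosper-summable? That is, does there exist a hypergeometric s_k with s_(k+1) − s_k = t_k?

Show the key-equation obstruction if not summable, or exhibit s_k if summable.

Step 1: r(k) = (k + 3)/(k + 5).
Factor: A=k + 3; B=k + 5; C=1.
Need (k + 3)·f(k+1) − (k + 4)·f(k) = 1.
Degrees (1,1,0) ⇒ d ≤ 1.
Match coefficients ⇒ f(k) = k/3.
Get s_k = R·t_k = -k/(3*k + 9) with R(k) = B(k−1)f(k)/C(k) = k*(k + 4)/3.
Verify: -1/(k**2 + 7*k + 12) matches t_k.

Yes. s_k = -k/(3*k + 9).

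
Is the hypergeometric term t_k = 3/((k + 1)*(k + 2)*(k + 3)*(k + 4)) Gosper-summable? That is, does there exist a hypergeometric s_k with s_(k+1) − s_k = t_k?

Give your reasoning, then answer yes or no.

The ratio is (k + 1)/(k + 5).
Take A(k)=k + 1, B(k)=k + 5, C(k)=1.
Need (k + 1)·f(k+1) − (k + 4)·f(k) = 1.
From deg A=1, deg B=1, deg C=0: d=3.
Match coefficients ⇒ f(k) = k*(k**2 + 6*k + 11)/18.
So s_k = (B(k−1)f/C)·t_k = (k*(k + 4)*(k**2 + 6*k + 11)/18)·t_k = k*(k**2 + 6*k + 11)/(6*(k + 1)*(k + 2)*(k + 3)).
s_(k+1) − s_k = 3/(k**4 + 10*k**3 + 35*k**2 + 50*k + 24) = t_k.

Yes. s_k = k*(k**2 + 6*k + 11)/(6*(k + 1)*(k + 2)*(k + 3)).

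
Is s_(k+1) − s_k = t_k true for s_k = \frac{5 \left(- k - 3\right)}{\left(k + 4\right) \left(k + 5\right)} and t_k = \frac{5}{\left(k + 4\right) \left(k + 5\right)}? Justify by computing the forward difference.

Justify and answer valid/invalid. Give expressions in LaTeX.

s_(k+1) = 5*(-k - 4)/((k + 5)*(k + 6))
s_(k+1) − s_k = 5*(k + 2)/(k**3 + 15*k**2 + 74*k + 120)
(s_(k+1) − s_k) − t_k = -20/(k**3 + 15*k**2 + 74*k + 120)

Invalid: residual - \frac{20}{k^{3} + 15 k^{2} + 74 k + 120} ≠ 0.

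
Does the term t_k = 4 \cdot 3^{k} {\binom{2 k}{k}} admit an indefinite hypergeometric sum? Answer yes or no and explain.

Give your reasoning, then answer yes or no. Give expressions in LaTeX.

No; the degree bound rules out any f.

r(k) = 6*(2*k + 1)/(k + 1) after simplifying.
Factor: A=12*k + 6; B=k + 1; C=1.
Key eq: (12*k + 6)·f(k+1) = (k)·f(k) + (1).
d = -1 from the (1,1,0) case.
deg f ≤ -1 is impossible — no certificate.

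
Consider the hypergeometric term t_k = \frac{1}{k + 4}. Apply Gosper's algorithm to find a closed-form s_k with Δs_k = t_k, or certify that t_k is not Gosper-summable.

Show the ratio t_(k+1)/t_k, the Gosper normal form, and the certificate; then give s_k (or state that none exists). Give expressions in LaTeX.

no hypergeometric antidifference exists

r(k) = (k + 4)/(k + 5) after simplifying.
A = k + 4, B = k + 5, C = 1.
Need (k + 4)·f(k+1) − (k + 4)·f(k) = 1.
Degrees (1,1,0) ⇒ d ≤ 0.
f = c0 ⇒ A·f(k+1) − B(k−1)·f(k) − C = -1. The system {-1 = 0} is inconsistent; no antidifference.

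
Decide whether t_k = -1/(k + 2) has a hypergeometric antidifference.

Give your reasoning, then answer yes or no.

Step 1: r(k) = (k + 2)/(k + 3).
A = k + 2, B = k + 3, C = 1.
Solve (k + 2)·f(k+1) − (k + 2)·f(k) = 1.
d = 0 from the (1,1,0) case.
Generic f = c0 gives residual -1; -1 = 0 cannot hold, so t_k is not Gosper-summable.

No; the coefficient equations for f are inconsistent.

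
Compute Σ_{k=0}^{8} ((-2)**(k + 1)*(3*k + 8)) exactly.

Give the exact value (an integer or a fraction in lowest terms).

r(k) = 2*(-3*k - 11)/(3*k + 8) after simplifying.
A = -2, B = 1, C = k + 8/3.
Need (-2)·f(k+1) − (1)·f(k) = k + 8/3.
From deg A=0, deg B=0, deg C=1: d=1.
A polynomial solution: f(k) = -(k + 2)/3.
Then R = B(k−1)f/C = -(k + 2)/(3*k + 8), so s_k = R(k)·t_k = 2*(-2)**k*(k + 2).
Check: Δs_k = (-2)**(k + 1)*(3*k + 8). ✓
Evaluate s at k=9 and k=0: -11264 and 4; difference -11268.

Σ = -11268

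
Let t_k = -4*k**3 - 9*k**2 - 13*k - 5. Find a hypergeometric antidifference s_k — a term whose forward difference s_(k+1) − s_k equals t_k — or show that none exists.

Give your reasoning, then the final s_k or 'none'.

s_k = k**2*(-k**2 - k - 3)

t_(k+1)/t_k = (4*k**3 + 21*k**2 + 43*k + 31)/(4*k**3 + 9*k**2 + 13*k + 5).
Gosper form: A/B · C(k+1)/C(k) with A=1, B=1, C=k**3 + 9*k**2/4 + 13*k/4 + 5/4.
Need (1)·f(k+1) − (1)·f(k) = k**3 + 9*k**2/4 + 13*k/4 + 5/4.
From deg A=0, deg B=0, deg C=3: d=4.
Solve for f: f(k) = k**2*(k**2 + k + 3)/4 (degree 4 ≤ 4).
R(k) = B(k−1)·f(k)/C(k) = k**2*(k**2 + k + 3)/(4*k**3 + 9*k**2 + 13*k + 5); s_k = R·t_k = k**2*(-k**2 - k - 3).
Verify: -4*k**3 - 9*k**2 - 13*k - 5 matches t_k.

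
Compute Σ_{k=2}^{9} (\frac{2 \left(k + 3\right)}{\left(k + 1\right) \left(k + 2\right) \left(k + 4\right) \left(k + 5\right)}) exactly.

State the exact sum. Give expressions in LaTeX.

Step 1: r(k) = (k + 1)*(k + 4)**2/((k + 3)**2*(k + 6)).
Gosper form: A/B · C(k+1)/C(k) with A=k + 1, B=k + 6, C=k**2 + 6*k + 9.
Solve (k + 1)·f(k+1) − (k + 5)·f(k) = k**2 + 6*k + 9.
From deg A=1, deg B=1, deg C=2: d=4.
Solving with deg f ≤ 4: f(k) = k*(k + 2)*(k + 3)*(k + 5)/8.
Get s_k = R·t_k = k*(k + 5)/(4*(k**2 + 5*k + 4)) with R(k) = B(k−1)f(k)/C(k) = k*(k + 2)*(k + 5)**2/(8*(k + 3)).
s_(k+1) − s_k = 2*(k + 3)/(k**4 + 12*k**3 + 49*k**2 + 78*k + 40) = t_k.
Evaluate s at k=10 and k=2: 75/308 and 7/36; difference 34/693.

Σ = 34/693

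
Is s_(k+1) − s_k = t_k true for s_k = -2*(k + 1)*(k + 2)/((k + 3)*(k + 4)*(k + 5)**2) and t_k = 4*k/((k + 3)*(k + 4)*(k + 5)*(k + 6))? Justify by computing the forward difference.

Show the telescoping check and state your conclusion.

Invalid: residual 6*(-3*k**2 - 17*k - 6)/(k**6 + 29*k**5 + 347*k**4 + 2191*k**3 + 7692*k**2 + 14220*k + 10800) ≠ 0.

s_(k+1) = -2*(k + 2)*(k + 3)/((k + 4)*(k + 5)*(k + 6)**2)
s_(k+1) − s_k = 2*(k + 2)*((k + 1)*(k + 6)**2 - (k + 3)**2*(k + 5))/((k + 3)*(k + 4)*(k + 5)**2*(k + 6)**2)
(s_(k+1) − s_k) − t_k = 6*(-3*k**2 - 17*k - 6)/(k**6 + 29*k**5 + 347*k**4 + 2191*k**3 + 7692*k**2 + 14220*k + 10800)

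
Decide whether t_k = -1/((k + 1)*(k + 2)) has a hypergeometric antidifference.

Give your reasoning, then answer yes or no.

Yes. s_k = -k/(k + 1).

r(k) = (k + 1)/(k + 3) after simplifying.
Take A(k)=k + 1, B(k)=k + 3, C(k)=1.
Key eq: (k + 1)·f(k+1) = (k + 2)·f(k) + (1).
deg f ≤ 1 (via 1,1,0).
Coefficient equations give f(k) = k.
So s_k = (B(k−1)f/C)·t_k = (k*(k + 2))·t_k = -k/(k + 1).
Verify: -1/(k**2 + 3*k + 2) matches t_k.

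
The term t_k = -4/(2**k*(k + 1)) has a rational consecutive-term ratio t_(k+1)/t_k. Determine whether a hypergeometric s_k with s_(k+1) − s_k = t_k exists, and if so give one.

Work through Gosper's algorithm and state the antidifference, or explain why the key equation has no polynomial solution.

Ratio r(k) = (k + 1)/(2*(k + 2)).
Factor: A=k/2 + 1/2; B=k + 2; C=1.
Solve (k/2 + 1/2)·f(k+1) − (k + 1)·f(k) = 1.
deg f ≤ -1 (via 1,1,0).
deg f ≤ -1 is impossible — no certificate.

none — t_k is not Gosper-summable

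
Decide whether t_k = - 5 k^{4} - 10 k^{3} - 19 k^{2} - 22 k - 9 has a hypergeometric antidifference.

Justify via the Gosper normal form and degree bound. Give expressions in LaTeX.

Ratio r(k) = (5*k**4 + 30*k**3 + 79*k**2 + 110*k + 65)/(5*k**4 + 10*k**3 + 19*k**2 + 22*k + 9).
A = 1, B = 1, C = k**4 + 2*k**3 + 19*k**2/5 + 22*k/5 + 9/5.
Key eq: (1)·f(k+1) = (1)·f(k) + (k**4 + 2*k**3 + 19*k**2/5 + 22*k/5 + 9/5).
From deg A=0, deg B=0, deg C=4: d=5.
Solve for f: f(k) = k*(k**4 + 3*k**2 + 4*k + 1)/5 (degree 5 ≤ 5).
R(k) = B(k−1)·f(k)/C(k) = k*(k**4 + 3*k**2 + 4*k + 1)/(5*k**4 + 10*k**3 + 19*k**2 + 22*k + 9); s_k = R·t_k = k*(-k**4 - 3*k**2 - 4*k - 1).
s_(k+1) − s_k = -5*k**4 - 10*k**3 - 19*k**2 - 22*k - 9 = t_k.

Yes. s_k = k \left(- k^{4} - 3 k^{2} - 4 k - 1\right).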